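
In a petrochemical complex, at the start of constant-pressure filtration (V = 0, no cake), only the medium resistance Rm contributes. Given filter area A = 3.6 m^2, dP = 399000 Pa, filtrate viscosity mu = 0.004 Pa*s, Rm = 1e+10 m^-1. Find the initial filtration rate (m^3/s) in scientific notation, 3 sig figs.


rate = A * dP / (mu * Rm)
rate = 3.6 * 399000 / (0.004 * 1e+10)
rate = 1436400.0 / 4.000e+07
rate = 3.59e-02 m^3/s


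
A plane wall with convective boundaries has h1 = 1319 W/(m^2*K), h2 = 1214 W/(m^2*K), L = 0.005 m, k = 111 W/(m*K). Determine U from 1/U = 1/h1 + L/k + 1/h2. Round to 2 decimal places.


1/U = 1/h1 + L/k + 1/h2
1/U = 1/1319 + 0.005/111 + 1/1214
1/U = 0.0007581501 + 4.5045e-05 + 0.0008237232
1/U = 0.0016269183
U = 614.66 W/(m^2*K)


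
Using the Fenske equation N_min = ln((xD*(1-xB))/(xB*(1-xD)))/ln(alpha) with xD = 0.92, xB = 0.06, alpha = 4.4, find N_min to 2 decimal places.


N_min = ln((xD*(1-xB))/(xB*(1-xD))) / ln(alpha)
Numerator inside ln: 0.8648 / 0.0048 = 180.166667
ln(180.166667) = 5.193882
ln(alpha) = ln(4.4) = 1.481605
N_min = 5.193882 / 1.481605 = 3.51


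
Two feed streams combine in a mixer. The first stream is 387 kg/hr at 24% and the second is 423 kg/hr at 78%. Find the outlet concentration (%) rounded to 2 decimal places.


Mass balance on solute: F1*x1 + F2*x2 = F3*x3
F3 = F1 + F2 = 387 + 423 = 810 kg/hr
x3 = (F1*x1 + F2*x2)/F3
x3 = (387*0.24 + 423*0.78) / 810
x3 = 52.20%


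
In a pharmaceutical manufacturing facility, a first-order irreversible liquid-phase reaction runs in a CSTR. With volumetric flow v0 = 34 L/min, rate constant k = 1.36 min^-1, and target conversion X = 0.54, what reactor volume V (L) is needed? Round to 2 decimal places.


V = v0 * X / (k * (1 - X))
V = 34 * 0.54 / (1.36 * (1 - 0.54))
V = 18.36 / (1.36 * 0.46)
V = 18.36 / 0.6256
V = 29.35 L


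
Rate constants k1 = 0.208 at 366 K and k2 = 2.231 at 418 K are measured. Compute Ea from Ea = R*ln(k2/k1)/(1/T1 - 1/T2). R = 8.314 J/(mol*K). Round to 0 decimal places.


Ea = R * ln(k2/k1) / (1/T1 - 1/T2)
ln(k2/k1) = ln(2.231/0.208) = 2.3726671
1/T1 - 1/T2 = 1/366 - 1/418 = 0.00033989594
Ea = 8.314 * 2.3726671 / 0.00033989594
Ea = 58036 J/mol


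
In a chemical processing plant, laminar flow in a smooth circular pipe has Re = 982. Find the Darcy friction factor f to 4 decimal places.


f = 64 / Re
f = 64 / 982
f = 0.0652


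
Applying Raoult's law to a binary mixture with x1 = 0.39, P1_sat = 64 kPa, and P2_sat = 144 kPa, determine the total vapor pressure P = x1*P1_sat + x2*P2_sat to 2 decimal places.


P = x1*P1_sat + x2*P2_sat
x2 = 1 - x1 = 1 - 0.39 = 0.61
P = 0.39*64 + 0.61*144
P = 24.96 + 87.84
P = 112.80 kPa


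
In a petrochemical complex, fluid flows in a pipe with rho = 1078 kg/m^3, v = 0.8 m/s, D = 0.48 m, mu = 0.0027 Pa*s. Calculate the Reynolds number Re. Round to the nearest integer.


Re = rho * v * D / mu
Re = 1078 * 0.8 * 0.48 / 0.0027
Re = 413.952 / 0.0027
Re = 153316


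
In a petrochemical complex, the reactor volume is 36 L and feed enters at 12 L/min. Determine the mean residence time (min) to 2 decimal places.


tau = V / v0
tau = 36 / 12
tau = 3.00 min


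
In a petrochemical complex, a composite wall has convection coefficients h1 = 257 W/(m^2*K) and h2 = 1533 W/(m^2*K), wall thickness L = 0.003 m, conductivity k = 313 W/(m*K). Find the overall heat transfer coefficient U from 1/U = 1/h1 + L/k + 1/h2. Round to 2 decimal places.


1/U = 1/h1 + L/k + 1/h2
1/U = 1/257 + 0.003/313 + 1/1533
1/U = 0.0038910506 + 9.5847e-06 + 0.0006523157
1/U = 0.004552951
U = 219.64 W/(m^2*K)


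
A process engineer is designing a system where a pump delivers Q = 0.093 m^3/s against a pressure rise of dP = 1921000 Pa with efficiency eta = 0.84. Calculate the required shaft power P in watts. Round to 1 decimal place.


P = Q * dP / eta
P = 0.093 * 1921000 / 0.84
P = 178653.0 / 0.84
P = 212682.1 W


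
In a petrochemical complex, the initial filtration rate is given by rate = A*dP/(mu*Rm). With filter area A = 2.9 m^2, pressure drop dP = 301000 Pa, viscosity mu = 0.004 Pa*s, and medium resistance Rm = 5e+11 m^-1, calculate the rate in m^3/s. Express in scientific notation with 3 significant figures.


rate = A * dP / (mu * Rm)
rate = 2.9 * 301000 / (0.004 * 5e+11)
rate = 872900.0 / 2.000e+09
rate = 4.36e-04 m^3/s


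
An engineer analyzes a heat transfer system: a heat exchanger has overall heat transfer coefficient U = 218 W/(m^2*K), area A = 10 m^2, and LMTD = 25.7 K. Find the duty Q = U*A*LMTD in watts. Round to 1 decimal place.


Q = U * A * LMTD
Q = 218 * 10 * 25.7
Q = 56026.0 W


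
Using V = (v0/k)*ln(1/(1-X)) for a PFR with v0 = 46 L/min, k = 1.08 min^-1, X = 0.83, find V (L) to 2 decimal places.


V = (v0/k) * ln(1/(1-X))
V = (46/1.08) * ln(1/(1-0.83))
V = 42.592593 * ln(5.882353)
V = 42.592593 * 1.771957
V = 75.47 L


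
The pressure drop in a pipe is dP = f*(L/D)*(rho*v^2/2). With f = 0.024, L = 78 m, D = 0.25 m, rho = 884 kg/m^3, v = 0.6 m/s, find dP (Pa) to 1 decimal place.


dP = f * (L/D) * (rho*v^2/2)
dP = 0.024 * (78/0.25) * (884*0.6^2/2)
L/D = 312.0
rho*v^2/2 = 884*0.36/2 = 159.12
dP = 0.024 * 312.0 * 159.12
dP = 1191.5 Pa


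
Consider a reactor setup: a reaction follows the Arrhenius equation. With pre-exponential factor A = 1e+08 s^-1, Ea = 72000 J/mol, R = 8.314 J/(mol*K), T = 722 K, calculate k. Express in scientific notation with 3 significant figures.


k = A * exp(-Ea/(R*T))
k = 1e+08 * exp(-72000 / (8.314 * 722))
k = 1e+08 * exp(-11.994586)
k = 6.18e+02


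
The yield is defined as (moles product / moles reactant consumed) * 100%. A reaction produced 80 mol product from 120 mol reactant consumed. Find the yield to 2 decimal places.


Yield = (moles product / moles consumed) * 100%
Yield = (80 / 120) * 100
Yield = 0.6667 * 100
Yield = 66.67%


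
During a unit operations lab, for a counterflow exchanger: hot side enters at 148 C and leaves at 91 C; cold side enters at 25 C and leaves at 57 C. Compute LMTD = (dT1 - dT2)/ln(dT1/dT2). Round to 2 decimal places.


dT1 = Th_in - Tc_out = 148 - 57 = 91
dT2 = Th_out - Tc_in = 91 - 25 = 66
LMTD = (dT1 - dT2) / ln(dT1/dT2)
LMTD = (91 - 66) / ln(91/66)
LMTD = 77.83 K


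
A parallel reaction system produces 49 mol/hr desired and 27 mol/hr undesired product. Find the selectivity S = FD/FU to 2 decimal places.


S = desired product rate / undesired product rate
S = 49 / 27
S = 1.81


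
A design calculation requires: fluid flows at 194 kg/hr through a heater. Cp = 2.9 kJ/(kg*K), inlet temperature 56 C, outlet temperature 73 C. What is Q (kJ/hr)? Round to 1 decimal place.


Q = m_dot * Cp * (T2 - T1)
Q = 194 * 2.9 * (73 - 56)
Q = 194 * 2.9 * 17
Q = 9564.2 kJ/hr


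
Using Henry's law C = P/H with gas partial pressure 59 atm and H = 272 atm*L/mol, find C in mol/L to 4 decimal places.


C = P / H
C = 59 / 272
C = 0.2169 mol/L


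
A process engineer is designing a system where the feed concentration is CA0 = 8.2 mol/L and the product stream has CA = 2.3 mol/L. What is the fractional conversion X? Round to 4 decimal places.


X = (CA0 - CA) / CA0
X = (8.2 - 2.3) / 8.2
X = 5.9 / 8.2
X = 0.7195


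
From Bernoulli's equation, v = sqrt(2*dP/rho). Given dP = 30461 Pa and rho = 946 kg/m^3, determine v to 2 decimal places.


v = sqrt(2*dP/rho)
v = sqrt(2*30461/946)
v = sqrt(64.399577)
v = 8.02 m/s


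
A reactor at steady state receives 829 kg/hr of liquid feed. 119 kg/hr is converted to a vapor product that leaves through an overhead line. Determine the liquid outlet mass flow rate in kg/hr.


Steady-state mass balance on the main outlet: F_out = F_in - F_removed
F_out = 829 - 119
F_out = 710 kg/hr


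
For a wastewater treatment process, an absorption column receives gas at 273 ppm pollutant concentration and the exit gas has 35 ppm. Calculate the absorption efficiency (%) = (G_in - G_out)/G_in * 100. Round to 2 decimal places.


Efficiency = (G_in - G_out) / G_in * 100%
Efficiency = (273 - 35) / 273 * 100
Efficiency = 238 / 273 * 100
Efficiency = 87.18%


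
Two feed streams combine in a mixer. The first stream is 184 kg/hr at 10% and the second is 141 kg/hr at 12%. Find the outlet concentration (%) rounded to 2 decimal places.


Mass balance on solute: F1*x1 + F2*x2 = F3*x3
F3 = F1 + F2 = 184 + 141 = 325 kg/hr
x3 = (F1*x1 + F2*x2)/F3
x3 = (184*0.1 + 141*0.12) / 325
x3 = 10.87%


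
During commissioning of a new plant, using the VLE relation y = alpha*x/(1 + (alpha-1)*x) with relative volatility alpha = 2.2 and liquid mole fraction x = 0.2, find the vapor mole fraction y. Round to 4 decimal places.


y = alpha*x / (1 + (alpha-1)*x)
y = 2.2*0.2 / (1 + (2.2-1)*0.2)
y = 0.44 / (1 + 0.24)
y = 0.44 / 1.24
y = 0.3548


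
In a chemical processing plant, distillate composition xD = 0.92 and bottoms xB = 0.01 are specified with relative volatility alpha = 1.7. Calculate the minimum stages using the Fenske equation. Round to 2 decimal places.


N_min = ln((xD*(1-xB))/(xB*(1-xD))) / ln(alpha)
Numerator inside ln: 0.9108 / 0.0008 = 1138.5
ln(1138.5) = 7.037467
ln(alpha) = ln(1.7) = 0.530628
N_min = 7.037467 / 0.530628 = 13.26


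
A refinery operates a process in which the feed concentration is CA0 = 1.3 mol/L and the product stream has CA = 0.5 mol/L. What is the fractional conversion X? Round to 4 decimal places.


X = (CA0 - CA) / CA0
X = (1.3 - 0.5) / 1.3
X = 0.8 / 1.3
X = 0.6154


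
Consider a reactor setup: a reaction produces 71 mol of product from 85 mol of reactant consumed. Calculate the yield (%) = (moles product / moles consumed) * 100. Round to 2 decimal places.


Yield = (moles product / moles consumed) * 100%
Yield = (71 / 85) * 100
Yield = 0.8353 * 100
Yield = 83.53%


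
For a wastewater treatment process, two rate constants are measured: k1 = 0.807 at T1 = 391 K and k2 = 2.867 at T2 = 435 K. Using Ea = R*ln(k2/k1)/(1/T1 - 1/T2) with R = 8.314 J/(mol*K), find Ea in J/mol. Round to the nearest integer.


Ea = R * ln(k2/k1) / (1/T1 - 1/T2)
ln(k2/k1) = ln(2.867/0.807) = 1.2676978
1/T1 - 1/T2 = 1/391 - 1/435 = 0.000258694182
Ea = 8.314 * 1.2676978 / 0.000258694182
Ea = 40742 J/mol


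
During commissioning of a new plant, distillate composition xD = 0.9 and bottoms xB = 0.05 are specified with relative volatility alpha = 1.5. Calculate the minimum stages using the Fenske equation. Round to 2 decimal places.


N_min = ln((xD*(1-xB))/(xB*(1-xD))) / ln(alpha)
Numerator inside ln: 0.855 / 0.005 = 171.0
ln(171.0) = 5.141664
ln(alpha) = ln(1.5) = 0.405465
N_min = 5.141664 / 0.405465 = 12.68


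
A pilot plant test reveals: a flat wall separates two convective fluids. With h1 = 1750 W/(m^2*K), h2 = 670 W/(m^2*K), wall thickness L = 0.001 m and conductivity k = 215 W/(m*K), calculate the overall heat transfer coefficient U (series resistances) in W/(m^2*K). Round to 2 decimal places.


1/U = 1/h1 + L/k + 1/h2
1/U = 1/1750 + 0.001/215 + 1/670
1/U = 0.0005714286 + 4.6512e-06 + 0.0014925373
1/U = 0.0020686171
U = 483.41 W/(m^2*K)


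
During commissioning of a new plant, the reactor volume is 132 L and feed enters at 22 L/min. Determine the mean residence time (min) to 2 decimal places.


tau = V / v0
tau = 132 / 22
tau = 6.00 min


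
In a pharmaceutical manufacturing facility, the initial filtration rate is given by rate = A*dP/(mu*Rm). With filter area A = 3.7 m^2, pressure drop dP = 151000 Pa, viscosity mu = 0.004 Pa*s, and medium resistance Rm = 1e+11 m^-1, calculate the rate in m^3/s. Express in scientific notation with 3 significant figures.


rate = A * dP / (mu * Rm)
rate = 3.7 * 151000 / (0.004 * 1e+11)
rate = 558700.0 / 4.000e+08
rate = 1.40e-03 m^3/s


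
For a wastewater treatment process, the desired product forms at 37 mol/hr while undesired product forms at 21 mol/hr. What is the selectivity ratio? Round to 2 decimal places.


S = desired product rate / undesired product rate
S = 37 / 21
S = 1.76


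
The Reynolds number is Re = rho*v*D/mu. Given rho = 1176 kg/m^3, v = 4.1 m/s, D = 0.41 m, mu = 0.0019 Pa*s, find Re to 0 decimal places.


Re = rho * v * D / mu
Re = 1176 * 4.1 * 0.41 / 0.0019
Re = 1976.856 / 0.0019
Re = 1040451


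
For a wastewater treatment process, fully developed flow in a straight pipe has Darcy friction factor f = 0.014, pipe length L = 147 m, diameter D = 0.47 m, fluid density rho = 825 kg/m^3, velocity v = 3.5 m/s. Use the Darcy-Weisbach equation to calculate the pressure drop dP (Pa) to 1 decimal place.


dP = f * (L/D) * (rho*v^2/2)
dP = 0.014 * (147/0.47) * (825*3.5^2/2)
L/D = 312.76595745
rho*v^2/2 = 825*12.25/2 = 5053.125
dP = 0.014 * 312.76595745 * 5053.125
dP = 22126.2 Pa


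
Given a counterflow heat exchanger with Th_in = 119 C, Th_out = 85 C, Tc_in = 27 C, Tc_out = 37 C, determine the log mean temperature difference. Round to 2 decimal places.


dT1 = Th_in - Tc_out = 119 - 37 = 82
dT2 = Th_out - Tc_in = 85 - 27 = 58
LMTD = (dT1 - dT2) / ln(dT1/dT2)
LMTD = (82 - 58) / ln(82/58)
LMTD = 69.31 K


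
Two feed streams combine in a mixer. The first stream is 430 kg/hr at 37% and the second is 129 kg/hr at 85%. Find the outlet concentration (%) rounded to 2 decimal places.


Mass balance on solute: F1*x1 + F2*x2 = F3*x3
F3 = F1 + F2 = 430 + 129 = 559 kg/hr
x3 = (F1*x1 + F2*x2)/F3
x3 = (430*0.37 + 129*0.85) / 559
x3 = 48.08%


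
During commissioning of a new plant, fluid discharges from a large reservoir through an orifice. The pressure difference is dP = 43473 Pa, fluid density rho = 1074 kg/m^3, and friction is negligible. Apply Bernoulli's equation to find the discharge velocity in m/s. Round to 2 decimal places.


v = sqrt(2*dP/rho)
v = sqrt(2*43473/1074)
v = sqrt(80.955307)
v = 9.00 m/s


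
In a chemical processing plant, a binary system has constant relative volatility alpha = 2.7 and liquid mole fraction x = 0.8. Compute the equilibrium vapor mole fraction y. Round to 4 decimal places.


y = alpha*x / (1 + (alpha-1)*x)
y = 2.7*0.8 / (1 + (2.7-1)*0.8)
y = 2.16 / (1 + 1.36)
y = 2.16 / 2.36
y = 0.9153


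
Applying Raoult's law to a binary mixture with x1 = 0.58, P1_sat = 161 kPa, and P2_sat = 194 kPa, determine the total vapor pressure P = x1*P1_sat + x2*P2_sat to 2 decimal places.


P = x1*P1_sat + x2*P2_sat
x2 = 1 - x1 = 1 - 0.58 = 0.42
P = 0.58*161 + 0.42*194
P = 93.38 + 81.48
P = 174.86 kPa


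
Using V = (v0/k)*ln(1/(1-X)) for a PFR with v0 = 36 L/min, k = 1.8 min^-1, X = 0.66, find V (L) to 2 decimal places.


V = (v0/k) * ln(1/(1-X))
V = (36/1.8) * ln(1/(1-0.66))
V = 20.0 * ln(2.941176)
V = 20.0 * 1.07881
V = 21.58 L


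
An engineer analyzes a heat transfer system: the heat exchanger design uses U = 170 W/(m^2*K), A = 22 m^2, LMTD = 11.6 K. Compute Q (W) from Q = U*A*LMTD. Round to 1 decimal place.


Q = U * A * LMTD
Q = 170 * 22 * 11.6
Q = 43384.0 W


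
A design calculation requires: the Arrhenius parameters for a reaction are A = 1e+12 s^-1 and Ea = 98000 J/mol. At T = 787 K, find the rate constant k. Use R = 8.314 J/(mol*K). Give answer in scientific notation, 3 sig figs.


k = A * exp(-Ea/(R*T))
k = 1e+12 * exp(-98000 / (8.314 * 787))
k = 1e+12 * exp(-14.977569)
k = 3.13e+05


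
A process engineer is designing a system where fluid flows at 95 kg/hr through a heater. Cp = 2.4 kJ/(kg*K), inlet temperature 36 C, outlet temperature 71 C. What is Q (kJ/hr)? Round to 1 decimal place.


Q = m_dot * Cp * (T2 - T1)
Q = 95 * 2.4 * (71 - 36)
Q = 95 * 2.4 * 35
Q = 7980.0 kJ/hr


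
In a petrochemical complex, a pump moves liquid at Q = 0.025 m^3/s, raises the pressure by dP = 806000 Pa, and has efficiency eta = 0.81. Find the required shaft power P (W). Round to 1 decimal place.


P = Q * dP / eta
P = 0.025 * 806000 / 0.81
P = 20150.0 / 0.81
P = 24876.5 W


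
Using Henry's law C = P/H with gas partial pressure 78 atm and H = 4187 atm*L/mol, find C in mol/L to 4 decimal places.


C = P / H
C = 78 / 4187
C = 0.0186 mol/L


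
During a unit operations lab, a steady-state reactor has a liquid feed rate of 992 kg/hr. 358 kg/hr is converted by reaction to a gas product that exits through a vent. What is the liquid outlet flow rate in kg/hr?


Steady-state mass balance on the main outlet: F_out = F_in - F_removed
F_out = 992 - 358
F_out = 634 kg/hr


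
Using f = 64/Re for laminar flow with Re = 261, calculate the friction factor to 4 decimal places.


f = 64 / Re
f = 64 / 261
f = 0.2452


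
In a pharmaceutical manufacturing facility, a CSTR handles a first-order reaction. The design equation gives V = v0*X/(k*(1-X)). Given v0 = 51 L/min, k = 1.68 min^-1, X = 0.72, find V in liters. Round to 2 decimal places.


V = v0 * X / (k * (1 - X))
V = 51 * 0.72 / (1.68 * (1 - 0.72))
V = 36.72 / (1.68 * 0.28)
V = 36.72 / 0.4704
V = 78.06 L


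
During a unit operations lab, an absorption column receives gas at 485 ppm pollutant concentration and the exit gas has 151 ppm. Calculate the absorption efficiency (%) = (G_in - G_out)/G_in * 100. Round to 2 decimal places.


Efficiency = (G_in - G_out) / G_in * 100%
Efficiency = (485 - 151) / 485 * 100
Efficiency = 334 / 485 * 100
Efficiency = 68.87%


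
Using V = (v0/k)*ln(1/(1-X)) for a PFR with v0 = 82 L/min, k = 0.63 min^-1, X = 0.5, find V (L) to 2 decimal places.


V = (v0/k) * ln(1/(1-X))
V = (82/0.63) * ln(1/(1-0.5))
V = 130.15873 * ln(2.0)
V = 130.15873 * 0.693147
V = 90.22 L


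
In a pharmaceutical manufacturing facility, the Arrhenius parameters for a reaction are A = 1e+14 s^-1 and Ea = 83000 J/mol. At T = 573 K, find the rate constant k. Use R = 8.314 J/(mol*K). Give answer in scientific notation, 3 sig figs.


k = A * exp(-Ea/(R*T))
k = 1e+14 * exp(-83000 / (8.314 * 573))
k = 1e+14 * exp(-17.422619)
k = 2.71e+06


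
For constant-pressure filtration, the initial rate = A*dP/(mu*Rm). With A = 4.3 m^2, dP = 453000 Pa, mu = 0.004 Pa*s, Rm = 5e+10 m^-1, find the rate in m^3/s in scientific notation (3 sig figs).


rate = A * dP / (mu * Rm)
rate = 4.3 * 453000 / (0.004 * 5e+10)
rate = 1947900.0 / 2.000e+08
rate = 9.74e-03 m^3/s


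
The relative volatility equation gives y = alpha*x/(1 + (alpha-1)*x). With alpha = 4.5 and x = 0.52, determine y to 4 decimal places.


y = alpha*x / (1 + (alpha-1)*x)
y = 4.5*0.52 / (1 + (4.5-1)*0.52)
y = 2.34 / (1 + 1.82)
y = 2.34 / 2.82
y = 0.8298


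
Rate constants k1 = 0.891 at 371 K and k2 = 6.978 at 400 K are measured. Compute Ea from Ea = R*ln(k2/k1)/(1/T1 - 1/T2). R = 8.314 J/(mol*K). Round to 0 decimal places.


Ea = R * ln(k2/k1) / (1/T1 - 1/T2)
ln(k2/k1) = ln(6.978/0.891) = 2.0581732
1/T1 - 1/T2 = 1/371 - 1/400 = 0.00019541779
Ea = 8.314 * 2.0581732 / 0.00019541779
Ea = 87564 J/mol


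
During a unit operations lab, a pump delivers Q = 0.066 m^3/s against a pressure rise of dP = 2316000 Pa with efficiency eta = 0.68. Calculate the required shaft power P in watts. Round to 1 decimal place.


P = Q * dP / eta
P = 0.066 * 2316000 / 0.68
P = 152856.0 / 0.68
P = 224788.2 W


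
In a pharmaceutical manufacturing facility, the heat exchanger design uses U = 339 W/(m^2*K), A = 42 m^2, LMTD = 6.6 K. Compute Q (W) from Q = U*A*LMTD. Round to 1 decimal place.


Q = U * A * LMTD
Q = 339 * 42 * 6.6
Q = 93970.8 W


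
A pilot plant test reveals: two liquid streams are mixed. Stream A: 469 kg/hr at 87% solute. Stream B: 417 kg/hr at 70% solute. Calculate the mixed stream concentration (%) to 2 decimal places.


Mass balance on solute: F1*x1 + F2*x2 = F3*x3
F3 = F1 + F2 = 469 + 417 = 886 kg/hr
x3 = (F1*x1 + F2*x2)/F3
x3 = (469*0.87 + 417*0.7) / 886
x3 = 79.00%


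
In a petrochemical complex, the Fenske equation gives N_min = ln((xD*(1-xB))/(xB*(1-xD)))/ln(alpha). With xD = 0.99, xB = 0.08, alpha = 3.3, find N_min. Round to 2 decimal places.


N_min = ln((xD*(1-xB))/(xB*(1-xD))) / ln(alpha)
Numerator inside ln: 0.9108 / 0.0008 = 1138.5
ln(1138.5) = 7.037467
ln(alpha) = ln(3.3) = 1.193922
N_min = 7.037467 / 1.193922 = 5.89


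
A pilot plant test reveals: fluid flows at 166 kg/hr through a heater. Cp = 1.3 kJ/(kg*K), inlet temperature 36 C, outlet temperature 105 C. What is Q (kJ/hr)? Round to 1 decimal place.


Q = m_dot * Cp * (T2 - T1)
Q = 166 * 1.3 * (105 - 36)
Q = 166 * 1.3 * 69
Q = 14890.2 kJ/hr


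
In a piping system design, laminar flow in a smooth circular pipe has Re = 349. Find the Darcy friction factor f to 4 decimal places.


f = 64 / Re
f = 64 / 349
f = 0.1834


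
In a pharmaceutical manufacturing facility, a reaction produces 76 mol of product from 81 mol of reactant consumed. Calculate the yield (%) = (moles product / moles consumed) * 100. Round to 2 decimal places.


Yield = (moles product / moles consumed) * 100%
Yield = (76 / 81) * 100
Yield = 0.9383 * 100
Yield = 93.83%


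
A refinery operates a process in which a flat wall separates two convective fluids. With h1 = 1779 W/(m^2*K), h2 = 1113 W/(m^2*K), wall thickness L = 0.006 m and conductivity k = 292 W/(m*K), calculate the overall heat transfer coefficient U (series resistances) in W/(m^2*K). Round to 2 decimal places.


1/U = 1/h1 + L/k + 1/h2
1/U = 1/1779 + 0.006/292 + 1/1113
1/U = 0.0005621135 + 2.05479e-05 + 0.0008984726
1/U = 0.001481134
U = 675.16 W/(m^2*K)


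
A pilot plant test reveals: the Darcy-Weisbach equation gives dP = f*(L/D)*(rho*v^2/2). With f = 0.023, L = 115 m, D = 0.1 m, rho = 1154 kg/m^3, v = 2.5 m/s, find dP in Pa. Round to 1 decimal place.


dP = f * (L/D) * (rho*v^2/2)
dP = 0.023 * (115/0.1) * (1154*2.5^2/2)
L/D = 1150.0
rho*v^2/2 = 1154*6.25/2 = 3606.25
dP = 0.023 * 1150.0 * 3606.25
dP = 95385.3 Pa


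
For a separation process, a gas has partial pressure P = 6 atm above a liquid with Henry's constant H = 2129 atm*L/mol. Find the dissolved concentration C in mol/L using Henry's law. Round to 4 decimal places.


C = P / H
C = 6 / 2129
C = 0.0028 mol/L


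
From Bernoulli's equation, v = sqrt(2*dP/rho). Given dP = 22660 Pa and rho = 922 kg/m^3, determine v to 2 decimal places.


v = sqrt(2*dP/rho)
v = sqrt(2*22660/922)
v = sqrt(49.154013)
v = 7.01 m/s


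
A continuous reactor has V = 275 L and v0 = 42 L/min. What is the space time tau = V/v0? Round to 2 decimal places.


tau = V / v0
tau = 275 / 42
tau = 6.55 min


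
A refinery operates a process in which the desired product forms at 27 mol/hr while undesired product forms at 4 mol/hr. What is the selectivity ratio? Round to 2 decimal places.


S = desired product rate / undesired product rate
S = 27 / 4
S = 6.75


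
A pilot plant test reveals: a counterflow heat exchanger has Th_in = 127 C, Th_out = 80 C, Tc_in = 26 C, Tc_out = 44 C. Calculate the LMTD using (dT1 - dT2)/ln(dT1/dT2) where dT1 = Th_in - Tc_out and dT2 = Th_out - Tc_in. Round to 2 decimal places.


dT1 = Th_in - Tc_out = 127 - 44 = 83
dT2 = Th_out - Tc_in = 80 - 26 = 54
LMTD = (dT1 - dT2) / ln(dT1/dT2)
LMTD = (83 - 54) / ln(83/54)
LMTD = 67.46 K


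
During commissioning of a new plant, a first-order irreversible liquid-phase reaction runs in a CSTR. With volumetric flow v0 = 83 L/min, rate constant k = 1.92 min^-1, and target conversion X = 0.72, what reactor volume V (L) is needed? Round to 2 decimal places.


V = v0 * X / (k * (1 - X))
V = 83 * 0.72 / (1.92 * (1 - 0.72))
V = 59.76 / (1.92 * 0.28)
V = 59.76 / 0.5376
V = 111.16 L


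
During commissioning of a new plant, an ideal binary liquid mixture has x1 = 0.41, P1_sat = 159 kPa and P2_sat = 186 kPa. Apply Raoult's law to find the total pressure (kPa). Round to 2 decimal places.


P = x1*P1_sat + x2*P2_sat
x2 = 1 - x1 = 1 - 0.41 = 0.59
P = 0.41*159 + 0.59*186
P = 65.19 + 109.74
P = 174.93 kPa


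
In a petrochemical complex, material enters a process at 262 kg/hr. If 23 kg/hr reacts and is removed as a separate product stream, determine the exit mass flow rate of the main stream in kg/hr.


Steady-state mass balance on the main outlet: F_out = F_in - F_removed
F_out = 262 - 23
F_out = 239 kg/hr


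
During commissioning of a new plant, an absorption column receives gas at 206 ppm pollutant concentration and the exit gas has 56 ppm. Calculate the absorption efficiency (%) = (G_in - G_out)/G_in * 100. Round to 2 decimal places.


Efficiency = (G_in - G_out) / G_in * 100%
Efficiency = (206 - 56) / 206 * 100
Efficiency = 150 / 206 * 100
Efficiency = 72.82%


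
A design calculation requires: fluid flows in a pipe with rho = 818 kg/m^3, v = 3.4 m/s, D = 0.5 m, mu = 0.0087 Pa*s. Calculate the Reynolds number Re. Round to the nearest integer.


Re = rho * v * D / mu
Re = 818 * 3.4 * 0.5 / 0.0087
Re = 1390.6 / 0.0087
Re = 159839


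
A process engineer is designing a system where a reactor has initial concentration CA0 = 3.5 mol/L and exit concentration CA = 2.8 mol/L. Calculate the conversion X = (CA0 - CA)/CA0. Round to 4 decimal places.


X = (CA0 - CA) / CA0
X = (3.5 - 2.8) / 3.5
X = 0.7 / 3.5
X = 0.2000


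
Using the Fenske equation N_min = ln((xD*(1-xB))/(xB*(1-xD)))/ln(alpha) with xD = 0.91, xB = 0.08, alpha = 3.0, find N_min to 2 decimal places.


N_min = ln((xD*(1-xB))/(xB*(1-xD))) / ln(alpha)
Numerator inside ln: 0.8372 / 0.0072 = 116.277778
ln(116.277778) = 4.755982
ln(alpha) = ln(3.0) = 1.098612
N_min = 4.755982 / 1.098612 = 4.33


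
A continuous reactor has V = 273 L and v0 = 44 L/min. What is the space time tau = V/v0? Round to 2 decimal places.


tau = V / v0
tau = 273 / 44
tau = 6.20 min


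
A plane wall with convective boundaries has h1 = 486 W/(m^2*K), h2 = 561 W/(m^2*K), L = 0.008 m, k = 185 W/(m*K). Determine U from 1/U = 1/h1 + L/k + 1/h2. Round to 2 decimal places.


1/U = 1/h1 + L/k + 1/h2
1/U = 1/486 + 0.008/185 + 1/561
1/U = 0.0020576132 + 4.32432e-05 + 0.0017825312
1/U = 0.0038833876
U = 257.51 W/(m^2*K)


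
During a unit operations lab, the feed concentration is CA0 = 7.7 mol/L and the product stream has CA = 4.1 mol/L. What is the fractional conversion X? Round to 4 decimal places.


X = (CA0 - CA) / CA0
X = (7.7 - 4.1) / 7.7
X = 3.6 / 7.7
X = 0.4675


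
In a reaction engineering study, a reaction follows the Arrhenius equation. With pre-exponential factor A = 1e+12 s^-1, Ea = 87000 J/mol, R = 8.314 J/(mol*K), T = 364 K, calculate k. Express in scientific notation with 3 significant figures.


k = A * exp(-Ea/(R*T))
k = 1e+12 * exp(-87000 / (8.314 * 364))
k = 1e+12 * exp(-28.748014)
k = 3.27e-01


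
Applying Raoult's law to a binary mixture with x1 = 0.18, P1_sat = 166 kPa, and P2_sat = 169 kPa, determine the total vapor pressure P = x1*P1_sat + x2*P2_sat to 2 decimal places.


P = x1*P1_sat + x2*P2_sat
x2 = 1 - x1 = 1 - 0.18 = 0.82
P = 0.18*166 + 0.82*169
P = 29.88 + 138.58
P = 168.46 kPa


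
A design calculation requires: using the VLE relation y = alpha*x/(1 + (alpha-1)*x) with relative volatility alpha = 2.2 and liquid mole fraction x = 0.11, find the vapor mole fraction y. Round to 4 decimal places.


y = alpha*x / (1 + (alpha-1)*x)
y = 2.2*0.11 / (1 + (2.2-1)*0.11)
y = 0.242 / (1 + 0.132)
y = 0.242 / 1.132
y = 0.2138


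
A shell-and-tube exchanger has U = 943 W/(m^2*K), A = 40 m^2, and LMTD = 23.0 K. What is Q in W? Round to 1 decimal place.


Q = U * A * LMTD
Q = 943 * 40 * 23.0
Q = 867560.0 W


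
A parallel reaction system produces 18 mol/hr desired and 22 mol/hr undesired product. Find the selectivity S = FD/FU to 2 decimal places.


S = desired product rate / undesired product rate
S = 18 / 22
S = 0.82


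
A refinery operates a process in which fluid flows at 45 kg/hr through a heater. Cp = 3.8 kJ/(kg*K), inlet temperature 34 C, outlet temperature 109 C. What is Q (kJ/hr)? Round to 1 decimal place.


Q = m_dot * Cp * (T2 - T1)
Q = 45 * 3.8 * (109 - 34)
Q = 45 * 3.8 * 75
Q = 12825.0 kJ/hr


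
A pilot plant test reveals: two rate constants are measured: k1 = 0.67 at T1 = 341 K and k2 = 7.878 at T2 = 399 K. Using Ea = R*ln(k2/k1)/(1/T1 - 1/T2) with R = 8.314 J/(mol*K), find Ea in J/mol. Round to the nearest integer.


Ea = R * ln(k2/k1) / (1/T1 - 1/T2)
ln(k2/k1) = ln(7.878/0.67) = 2.4645516
1/T1 - 1/T2 = 1/341 - 1/399 = 0.000426285655
Ea = 8.314 * 2.4645516 / 0.000426285655
Ea = 48067 J/mol


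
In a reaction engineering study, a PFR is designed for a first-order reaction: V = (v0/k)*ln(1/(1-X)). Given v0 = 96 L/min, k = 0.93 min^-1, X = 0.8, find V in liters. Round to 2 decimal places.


V = (v0/k) * ln(1/(1-X))
V = (96/0.93) * ln(1/(1-0.8))
V = 103.225806 * ln(5.0)
V = 103.225806 * 1.609438
V = 166.14 L


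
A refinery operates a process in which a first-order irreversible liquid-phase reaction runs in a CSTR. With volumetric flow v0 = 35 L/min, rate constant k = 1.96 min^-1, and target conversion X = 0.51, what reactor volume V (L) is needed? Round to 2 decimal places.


V = v0 * X / (k * (1 - X))
V = 35 * 0.51 / (1.96 * (1 - 0.51))
V = 17.85 / (1.96 * 0.49)
V = 17.85 / 0.9604
V = 18.59 L


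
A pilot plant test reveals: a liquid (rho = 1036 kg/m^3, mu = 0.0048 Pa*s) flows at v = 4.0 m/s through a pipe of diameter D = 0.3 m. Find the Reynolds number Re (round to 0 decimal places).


Re = rho * v * D / mu
Re = 1036 * 4.0 * 0.3 / 0.0048
Re = 1243.2 / 0.0048
Re = 259000


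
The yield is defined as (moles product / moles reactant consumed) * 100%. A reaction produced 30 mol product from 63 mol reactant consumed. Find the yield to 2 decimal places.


Yield = (moles product / moles consumed) * 100%
Yield = (30 / 63) * 100
Yield = 0.4762 * 100
Yield = 47.62%


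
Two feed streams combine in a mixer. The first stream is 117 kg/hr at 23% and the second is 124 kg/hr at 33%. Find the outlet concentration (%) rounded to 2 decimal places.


Mass balance on solute: F1*x1 + F2*x2 = F3*x3
F3 = F1 + F2 = 117 + 124 = 241 kg/hr
x3 = (F1*x1 + F2*x2)/F3
x3 = (117*0.23 + 124*0.33) / 241
x3 = 28.15%


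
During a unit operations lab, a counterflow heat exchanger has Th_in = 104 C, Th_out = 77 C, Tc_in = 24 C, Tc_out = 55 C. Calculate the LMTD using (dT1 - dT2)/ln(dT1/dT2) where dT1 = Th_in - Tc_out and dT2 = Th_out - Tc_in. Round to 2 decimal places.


dT1 = Th_in - Tc_out = 104 - 55 = 49
dT2 = Th_out - Tc_in = 77 - 24 = 53
LMTD = (dT1 - dT2) / ln(dT1/dT2)
LMTD = (49 - 53) / ln(49/53)
LMTD = 50.97 K


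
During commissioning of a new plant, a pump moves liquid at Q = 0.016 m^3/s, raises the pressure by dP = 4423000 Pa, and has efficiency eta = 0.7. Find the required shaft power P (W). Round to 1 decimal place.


P = Q * dP / eta
P = 0.016 * 4423000 / 0.7
P = 70768.0 / 0.7
P = 101097.1 W


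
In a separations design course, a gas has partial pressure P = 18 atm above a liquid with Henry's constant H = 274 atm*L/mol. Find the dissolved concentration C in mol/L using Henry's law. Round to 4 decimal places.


C = P / H
C = 18 / 274
C = 0.0657 mol/L


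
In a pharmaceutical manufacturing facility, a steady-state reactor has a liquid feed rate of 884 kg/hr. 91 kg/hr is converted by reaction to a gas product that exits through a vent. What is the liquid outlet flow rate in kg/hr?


Steady-state mass balance on the main outlet: F_out = F_in - F_removed
F_out = 884 - 91
F_out = 793 kg/hr


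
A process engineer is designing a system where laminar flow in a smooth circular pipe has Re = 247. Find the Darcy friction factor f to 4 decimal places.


f = 64 / Re
f = 64 / 247
f = 0.2591


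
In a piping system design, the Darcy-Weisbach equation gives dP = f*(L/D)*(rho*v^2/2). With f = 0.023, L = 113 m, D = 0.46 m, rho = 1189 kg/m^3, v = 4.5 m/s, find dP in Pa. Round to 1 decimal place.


dP = f * (L/D) * (rho*v^2/2)
dP = 0.023 * (113/0.46) * (1189*4.5^2/2)
L/D = 245.65217391
rho*v^2/2 = 1189*20.25/2 = 12038.625
dP = 0.023 * 245.65217391 * 12038.625
dP = 68018.2 Pa


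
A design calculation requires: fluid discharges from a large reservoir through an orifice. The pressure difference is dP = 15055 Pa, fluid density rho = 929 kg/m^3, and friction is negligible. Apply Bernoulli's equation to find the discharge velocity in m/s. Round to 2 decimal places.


v = sqrt(2*dP/rho)
v = sqrt(2*15055/929)
v = sqrt(32.411195)
v = 5.69 m/s


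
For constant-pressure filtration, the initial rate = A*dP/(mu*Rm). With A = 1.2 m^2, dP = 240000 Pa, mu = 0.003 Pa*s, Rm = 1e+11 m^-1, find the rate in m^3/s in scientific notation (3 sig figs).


rate = A * dP / (mu * Rm)
rate = 1.2 * 240000 / (0.003 * 1e+11)
rate = 288000.0 / 3.000e+08
rate = 9.60e-04 m^3/s


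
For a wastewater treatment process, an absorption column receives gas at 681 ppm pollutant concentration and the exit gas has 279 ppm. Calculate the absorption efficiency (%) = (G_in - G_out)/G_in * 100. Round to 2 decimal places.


Efficiency = (G_in - G_out) / G_in * 100%
Efficiency = (681 - 279) / 681 * 100
Efficiency = 402 / 681 * 100
Efficiency = 59.03%


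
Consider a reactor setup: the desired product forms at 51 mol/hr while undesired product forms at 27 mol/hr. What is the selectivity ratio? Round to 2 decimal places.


S = desired product rate / undesired product rate
S = 51 / 27
S = 1.89


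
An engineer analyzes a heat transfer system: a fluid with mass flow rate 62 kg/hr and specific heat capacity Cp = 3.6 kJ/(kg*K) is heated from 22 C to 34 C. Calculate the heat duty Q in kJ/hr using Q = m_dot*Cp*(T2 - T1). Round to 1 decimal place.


Q = m_dot * Cp * (T2 - T1)
Q = 62 * 3.6 * (34 - 22)
Q = 62 * 3.6 * 12
Q = 2678.4 kJ/hr


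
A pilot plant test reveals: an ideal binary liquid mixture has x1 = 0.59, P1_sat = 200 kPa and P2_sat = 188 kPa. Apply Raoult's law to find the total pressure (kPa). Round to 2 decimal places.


P = x1*P1_sat + x2*P2_sat
x2 = 1 - x1 = 1 - 0.59 = 0.41
P = 0.59*200 + 0.41*188
P = 118.0 + 77.08
P = 195.08 kPa


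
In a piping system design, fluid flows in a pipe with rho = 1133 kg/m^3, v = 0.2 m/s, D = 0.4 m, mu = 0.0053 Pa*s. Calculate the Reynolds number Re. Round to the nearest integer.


Re = rho * v * D / mu
Re = 1133 * 0.2 * 0.4 / 0.0053
Re = 90.64 / 0.0053
Re = 17102


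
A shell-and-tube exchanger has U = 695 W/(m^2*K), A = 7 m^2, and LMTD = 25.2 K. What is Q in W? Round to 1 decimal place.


Q = U * A * LMTD
Q = 695 * 7 * 25.2
Q = 122598.0 W


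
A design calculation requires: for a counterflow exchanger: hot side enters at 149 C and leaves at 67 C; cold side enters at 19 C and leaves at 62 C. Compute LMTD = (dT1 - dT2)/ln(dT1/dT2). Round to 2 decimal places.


dT1 = Th_in - Tc_out = 149 - 62 = 87
dT2 = Th_out - Tc_in = 67 - 19 = 48
LMTD = (dT1 - dT2) / ln(dT1/dT2)
LMTD = (87 - 48) / ln(87/48)
LMTD = 65.58 K


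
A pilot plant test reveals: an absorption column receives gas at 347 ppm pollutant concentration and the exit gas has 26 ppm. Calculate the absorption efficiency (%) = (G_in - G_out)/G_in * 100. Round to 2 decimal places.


Efficiency = (G_in - G_out) / G_in * 100%
Efficiency = (347 - 26) / 347 * 100
Efficiency = 321 / 347 * 100
Efficiency = 92.51%


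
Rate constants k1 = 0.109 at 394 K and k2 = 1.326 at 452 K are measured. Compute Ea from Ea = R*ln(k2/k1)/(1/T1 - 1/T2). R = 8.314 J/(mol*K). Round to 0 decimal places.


Ea = R * ln(k2/k1) / (1/T1 - 1/T2)
ln(k2/k1) = ln(1.326/0.109) = 2.4985743
1/T1 - 1/T2 = 1/394 - 1/452 = 0.000325681685
Ea = 8.314 * 2.4985743 / 0.000325681685
Ea = 63784 J/mol


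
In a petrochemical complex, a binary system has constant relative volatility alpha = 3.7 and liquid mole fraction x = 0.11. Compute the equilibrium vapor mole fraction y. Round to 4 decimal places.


y = alpha*x / (1 + (alpha-1)*x)
y = 3.7*0.11 / (1 + (3.7-1)*0.11)
y = 0.407 / (1 + 0.297)
y = 0.407 / 1.297
y = 0.3138


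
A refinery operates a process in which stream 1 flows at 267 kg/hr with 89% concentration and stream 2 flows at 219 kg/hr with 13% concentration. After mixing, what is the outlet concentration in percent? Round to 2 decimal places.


Mass balance on solute: F1*x1 + F2*x2 = F3*x3
F3 = F1 + F2 = 267 + 219 = 486 kg/hr
x3 = (F1*x1 + F2*x2)/F3
x3 = (267*0.89 + 219*0.13) / 486
x3 = 54.75%


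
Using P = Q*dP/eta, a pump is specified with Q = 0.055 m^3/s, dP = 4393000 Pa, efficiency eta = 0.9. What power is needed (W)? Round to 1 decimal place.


P = Q * dP / eta
P = 0.055 * 4393000 / 0.9
P = 241615.0 / 0.9
P = 268461.1 W


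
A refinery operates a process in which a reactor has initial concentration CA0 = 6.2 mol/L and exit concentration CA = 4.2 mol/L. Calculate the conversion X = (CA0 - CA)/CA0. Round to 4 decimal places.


X = (CA0 - CA) / CA0
X = (6.2 - 4.2) / 6.2
X = 2.0 / 6.2
X = 0.3226


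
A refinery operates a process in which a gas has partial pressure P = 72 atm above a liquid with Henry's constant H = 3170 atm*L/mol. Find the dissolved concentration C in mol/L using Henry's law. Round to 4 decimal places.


C = P / H
C = 72 / 3170
C = 0.0227 mol/L


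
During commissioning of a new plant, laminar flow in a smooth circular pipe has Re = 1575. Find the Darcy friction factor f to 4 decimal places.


f = 64 / Re
f = 64 / 1575
f = 0.0406


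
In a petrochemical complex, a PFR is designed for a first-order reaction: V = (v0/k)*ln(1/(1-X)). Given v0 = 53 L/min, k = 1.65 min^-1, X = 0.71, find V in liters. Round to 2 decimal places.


V = (v0/k) * ln(1/(1-X))
V = (53/1.65) * ln(1/(1-0.71))
V = 32.121212 * ln(3.448276)
V = 32.121212 * 1.237874
V = 39.76 L


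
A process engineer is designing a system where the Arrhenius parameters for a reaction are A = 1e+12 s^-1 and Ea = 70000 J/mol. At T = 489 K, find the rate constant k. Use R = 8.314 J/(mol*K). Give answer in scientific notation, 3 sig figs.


k = A * exp(-Ea/(R*T))
k = 1e+12 * exp(-70000 / (8.314 * 489))
k = 1e+12 * exp(-17.21786)
k = 3.33e+04


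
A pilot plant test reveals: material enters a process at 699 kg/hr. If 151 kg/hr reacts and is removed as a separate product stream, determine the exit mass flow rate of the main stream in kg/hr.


Steady-state mass balance on the main outlet: F_out = F_in - F_removed
F_out = 699 - 151
F_out = 548 kg/hr


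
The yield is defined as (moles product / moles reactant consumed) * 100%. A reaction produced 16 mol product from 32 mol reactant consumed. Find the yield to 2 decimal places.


Yield = (moles product / moles consumed) * 100%
Yield = (16 / 32) * 100
Yield = 0.5 * 100
Yield = 50.00%


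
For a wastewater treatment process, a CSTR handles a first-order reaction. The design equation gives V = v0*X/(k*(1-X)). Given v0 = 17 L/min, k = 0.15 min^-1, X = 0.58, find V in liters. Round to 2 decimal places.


V = v0 * X / (k * (1 - X))
V = 17 * 0.58 / (0.15 * (1 - 0.58))
V = 9.86 / (0.15 * 0.42)
V = 9.86 / 0.063
V = 156.51 L


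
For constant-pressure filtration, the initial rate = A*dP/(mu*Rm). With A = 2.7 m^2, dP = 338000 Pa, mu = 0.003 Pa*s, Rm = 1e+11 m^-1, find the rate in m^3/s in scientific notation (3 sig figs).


rate = A * dP / (mu * Rm)
rate = 2.7 * 338000 / (0.003 * 1e+11)
rate = 912600.0 / 3.000e+08
rate = 3.04e-03 m^3/s


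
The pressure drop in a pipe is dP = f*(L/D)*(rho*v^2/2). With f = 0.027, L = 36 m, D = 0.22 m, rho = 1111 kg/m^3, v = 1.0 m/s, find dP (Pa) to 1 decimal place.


dP = f * (L/D) * (rho*v^2/2)
dP = 0.027 * (36/0.22) * (1111*1.0^2/2)
L/D = 163.63636364
rho*v^2/2 = 1111*1.0/2 = 555.5
dP = 0.027 * 163.63636364 * 555.5
dP = 2454.3 Pa


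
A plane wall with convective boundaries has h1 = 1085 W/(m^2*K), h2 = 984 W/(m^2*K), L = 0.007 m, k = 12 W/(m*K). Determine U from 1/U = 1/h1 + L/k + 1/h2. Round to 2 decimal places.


1/U = 1/h1 + L/k + 1/h2
1/U = 1/1085 + 0.007/12 + 1/984
1/U = 0.000921659 + 0.0005833333 + 0.0010162602
1/U = 0.0025212525
U = 396.63 W/(m^2*K)


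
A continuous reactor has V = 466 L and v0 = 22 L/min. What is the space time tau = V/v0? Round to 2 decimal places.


tau = V / v0
tau = 466 / 22
tau = 21.18 min


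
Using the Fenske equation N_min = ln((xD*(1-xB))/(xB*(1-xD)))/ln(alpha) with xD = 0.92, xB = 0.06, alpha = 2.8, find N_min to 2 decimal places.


N_min = ln((xD*(1-xB))/(xB*(1-xD))) / ln(alpha)
Numerator inside ln: 0.8648 / 0.0048 = 180.166667
ln(180.166667) = 5.193882
ln(alpha) = ln(2.8) = 1.029619
N_min = 5.193882 / 1.029619 = 5.04
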